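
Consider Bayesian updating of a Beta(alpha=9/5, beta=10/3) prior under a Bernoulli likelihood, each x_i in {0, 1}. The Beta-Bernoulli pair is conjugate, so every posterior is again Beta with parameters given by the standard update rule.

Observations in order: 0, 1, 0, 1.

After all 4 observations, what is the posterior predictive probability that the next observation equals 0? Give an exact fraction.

80/137

obs 1: x=0 → posterior Beta(9/5, 13/3)
obs 2: x=1 → posterior Beta(14/5, 13/3)
obs 3: x=0 → posterior Beta(14/5, 16/3)
obs 4: x=1 → posterior Beta(19/5, 16/3)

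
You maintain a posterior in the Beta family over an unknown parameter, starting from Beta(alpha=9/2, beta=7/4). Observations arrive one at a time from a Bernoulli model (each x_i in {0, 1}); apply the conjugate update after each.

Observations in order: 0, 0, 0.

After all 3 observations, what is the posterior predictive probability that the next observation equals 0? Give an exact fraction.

19/37

obs 1: x=0 → posterior Beta(9/2, 11/4)
obs 2: x=0 → posterior Beta(9/2, 15/4)
obs 3: x=0 → posterior Beta(9/2, 19/4)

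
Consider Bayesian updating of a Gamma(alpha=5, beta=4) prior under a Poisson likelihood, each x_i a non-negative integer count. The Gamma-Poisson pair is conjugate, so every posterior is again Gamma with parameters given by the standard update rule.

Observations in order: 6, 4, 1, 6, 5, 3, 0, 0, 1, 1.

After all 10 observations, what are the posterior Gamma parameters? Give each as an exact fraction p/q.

alpha=32, beta=14

obs 1: x=6 → posterior Gamma(11, 5)
obs 2: x=4 → posterior Gamma(15, 6)
obs 3: x=1 → posterior Gamma(16, 7)
obs 4: x=6 → posterior Gamma(22, 8)
obs 5: x=5 → posterior Gamma(27, 9)
obs 6: x=3 → posterior Gamma(30, 10)
obs 7: x=0 → posterior Gamma(30, 11)
obs 8: x=0 → posterior Gamma(30, 12)
obs 9: x=1 → posterior Gamma(31, 13)
obs 10: x=1 → posterior Gamma(32, 14)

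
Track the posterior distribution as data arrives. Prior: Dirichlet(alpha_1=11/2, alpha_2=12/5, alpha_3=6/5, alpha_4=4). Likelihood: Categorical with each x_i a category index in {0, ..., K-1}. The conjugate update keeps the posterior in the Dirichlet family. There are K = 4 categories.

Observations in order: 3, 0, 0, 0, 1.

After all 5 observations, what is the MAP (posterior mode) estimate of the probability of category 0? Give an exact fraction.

25/47

obs 1: x=3 → posterior Dirichlet(11/2, 12/5, 6/5, 5)
obs 2: x=0 → posterior Dirichlet(13/2, 12/5, 6/5, 5)
obs 3: x=0 → posterior Dirichlet(15/2, 12/5, 6/5, 5)
obs 4: x=0 → posterior Dirichlet(17/2, 12/5, 6/5, 5)
obs 5: x=1 → posterior Dirichlet(17/2, 17/5, 6/5, 5)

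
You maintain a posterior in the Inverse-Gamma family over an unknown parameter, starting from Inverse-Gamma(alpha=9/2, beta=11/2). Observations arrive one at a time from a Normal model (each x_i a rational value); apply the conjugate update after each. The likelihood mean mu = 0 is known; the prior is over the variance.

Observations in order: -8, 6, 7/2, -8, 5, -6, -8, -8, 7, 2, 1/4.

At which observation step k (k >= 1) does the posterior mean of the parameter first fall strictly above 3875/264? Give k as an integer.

obs 1: x=-8 → posterior Inverse-Gamma(5, 75/2)
obs 2: x=6 → posterior Inverse-Gamma(11/2, 111/2)
obs 3: x=7/2 → posterior Inverse-Gamma(6, 493/8)
obs 4: x=-8 → posterior Inverse-Gamma(13/2, 749/8)
obs 5: x=5 → posterior Inverse-Gamma(7, 849/8)
obs 6: x=-6 → posterior Inverse-Gamma(15/2, 993/8)
obs 7: x=-8 → posterior Inverse-Gamma(8, 1249/8)
obs 8: x=-8 → posterior Inverse-Gamma(17/2, 1505/8)
obs 9: x=7 → posterior Inverse-Gamma(9, 1701/8)
obs 10: x=2 → posterior Inverse-Gamma(19/2, 1717/8)
obs 11: x=1/4 → posterior Inverse-Gamma(10, 6869/32)

k = 4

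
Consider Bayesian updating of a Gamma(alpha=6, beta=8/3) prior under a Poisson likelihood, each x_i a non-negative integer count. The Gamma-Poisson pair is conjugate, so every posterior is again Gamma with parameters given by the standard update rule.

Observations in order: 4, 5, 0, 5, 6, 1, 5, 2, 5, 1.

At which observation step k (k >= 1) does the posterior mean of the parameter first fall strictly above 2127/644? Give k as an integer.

obs 1: x=4 → posterior Gamma(10, 11/3)
obs 2: x=5 → posterior Gamma(15, 14/3)
obs 3: x=0 → posterior Gamma(15, 17/3)
obs 4: x=5 → posterior Gamma(20, 20/3)
obs 5: x=6 → posterior Gamma(26, 23/3)
obs 6: x=1 → posterior Gamma(27, 26/3)
obs 7: x=5 → posterior Gamma(32, 29/3)
obs 8: x=2 → posterior Gamma(34, 32/3)
obs 9: x=5 → posterior Gamma(39, 35/3)
obs 10: x=1 → posterior Gamma(40, 38/3)

k = 5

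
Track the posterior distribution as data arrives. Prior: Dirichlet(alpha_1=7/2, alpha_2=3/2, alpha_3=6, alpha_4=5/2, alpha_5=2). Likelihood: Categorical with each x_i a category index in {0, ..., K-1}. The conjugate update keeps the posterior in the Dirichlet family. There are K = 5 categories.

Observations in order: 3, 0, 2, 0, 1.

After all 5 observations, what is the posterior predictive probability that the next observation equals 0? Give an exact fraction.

11/41

obs 1: x=3 → posterior Dirichlet(7/2, 3/2, 6, 7/2, 2)
obs 2: x=0 → posterior Dirichlet(9/2, 3/2, 6, 7/2, 2)
obs 3: x=2 → posterior Dirichlet(9/2, 3/2, 7, 7/2, 2)
obs 4: x=0 → posterior Dirichlet(11/2, 3/2, 7, 7/2, 2)
obs 5: x=1 → posterior Dirichlet(11/2, 5/2, 7, 7/2, 2)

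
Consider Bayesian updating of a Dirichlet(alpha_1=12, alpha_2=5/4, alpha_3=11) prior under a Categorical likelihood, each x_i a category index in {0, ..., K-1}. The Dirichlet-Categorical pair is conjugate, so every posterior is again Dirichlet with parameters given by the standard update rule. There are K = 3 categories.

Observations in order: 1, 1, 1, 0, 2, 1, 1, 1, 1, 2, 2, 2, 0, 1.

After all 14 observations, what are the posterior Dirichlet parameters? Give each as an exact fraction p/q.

obs 1: x=1 → posterior Dirichlet(12, 9/4, 11)
obs 2: x=1 → posterior Dirichlet(12, 13/4, 11)
obs 3: x=1 → posterior Dirichlet(12, 17/4, 11)
obs 4: x=0 → posterior Dirichlet(13, 17/4, 11)
obs 5: x=2 → posterior Dirichlet(13, 17/4, 12)
obs 6: x=1 → posterior Dirichlet(13, 21/4, 12)
obs 7: x=1 → posterior Dirichlet(13, 25/4, 12)
obs 8: x=1 → posterior Dirichlet(13, 29/4, 12)
obs 9: x=1 → posterior Dirichlet(13, 33/4, 12)
obs 10: x=2 → posterior Dirichlet(13, 33/4, 13)
obs 11: x=2 → posterior Dirichlet(13, 33/4, 14)
obs 12: x=2 → posterior Dirichlet(13, 33/4, 15)
obs 13: x=0 → posterior Dirichlet(14, 33/4, 15)
obs 14: x=1 → posterior Dirichlet(14, 37/4, 15)

alpha_1=14, alpha_2=37/4, alpha_3=15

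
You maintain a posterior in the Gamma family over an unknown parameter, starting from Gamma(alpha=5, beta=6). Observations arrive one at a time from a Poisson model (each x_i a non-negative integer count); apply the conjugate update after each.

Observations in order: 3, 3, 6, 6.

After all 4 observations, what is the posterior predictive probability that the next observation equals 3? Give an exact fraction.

230000000000000000000000000/1191817653772720942460132761

obs 1: x=3 → posterior Gamma(8, 7)
obs 2: x=3 → posterior Gamma(11, 8)
obs 3: x=6 → posterior Gamma(17, 9)
obs 4: x=6 → posterior Gamma(23, 10)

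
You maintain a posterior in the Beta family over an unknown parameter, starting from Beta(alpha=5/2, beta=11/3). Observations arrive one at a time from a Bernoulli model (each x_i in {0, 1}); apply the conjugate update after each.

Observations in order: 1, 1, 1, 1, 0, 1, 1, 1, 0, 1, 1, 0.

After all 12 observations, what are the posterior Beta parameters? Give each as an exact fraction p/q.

alpha=23/2, beta=20/3

obs 1: x=1 → posterior Beta(7/2, 11/3)
obs 2: x=1 → posterior Beta(9/2, 11/3)
obs 3: x=1 → posterior Beta(11/2, 11/3)
obs 4: x=1 → posterior Beta(13/2, 11/3)
obs 5: x=0 → posterior Beta(13/2, 14/3)
obs 6: x=1 → posterior Beta(15/2, 14/3)
obs 7: x=1 → posterior Beta(17/2, 14/3)
obs 8: x=1 → posterior Beta(19/2, 14/3)
obs 9: x=0 → posterior Beta(19/2, 17/3)
obs 10: x=1 → posterior Beta(21/2, 17/3)
obs 11: x=1 → posterior Beta(23/2, 17/3)
obs 12: x=0 → posterior Beta(23/2, 20/3)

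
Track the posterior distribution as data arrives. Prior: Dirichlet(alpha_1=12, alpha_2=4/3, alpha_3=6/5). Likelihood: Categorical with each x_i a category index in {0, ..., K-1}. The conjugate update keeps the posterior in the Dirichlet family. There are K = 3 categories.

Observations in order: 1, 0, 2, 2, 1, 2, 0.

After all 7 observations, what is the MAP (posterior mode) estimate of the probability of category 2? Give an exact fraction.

24/139

obs 1: x=1 → posterior Dirichlet(12, 7/3, 6/5)
obs 2: x=0 → posterior Dirichlet(13, 7/3, 6/5)
obs 3: x=2 → posterior Dirichlet(13, 7/3, 11/5)
obs 4: x=2 → posterior Dirichlet(13, 7/3, 16/5)
obs 5: x=1 → posterior Dirichlet(13, 10/3, 16/5)
obs 6: x=2 → posterior Dirichlet(13, 10/3, 21/5)
obs 7: x=0 → posterior Dirichlet(14, 10/3, 21/5)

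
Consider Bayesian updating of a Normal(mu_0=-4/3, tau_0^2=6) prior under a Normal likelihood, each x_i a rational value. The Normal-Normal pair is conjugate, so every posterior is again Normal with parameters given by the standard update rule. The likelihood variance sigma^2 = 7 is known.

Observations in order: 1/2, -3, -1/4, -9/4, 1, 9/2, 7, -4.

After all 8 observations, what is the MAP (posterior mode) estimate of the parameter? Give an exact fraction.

7/33

obs 1: x=1/2 → posterior Normal(-19/39, 42/13)
obs 2: x=-3 → posterior Normal(-73/57, 42/19)
obs 3: x=-1/4 → posterior Normal(-31/30, 42/25)
obs 4: x=-9/4 → posterior Normal(-118/93, 42/31)
obs 5: x=1 → posterior Normal(-100/111, 42/37)
obs 6: x=9/2 → posterior Normal(-19/129, 42/43)
obs 7: x=7 → posterior Normal(107/147, 6/7)
obs 8: x=-4 → posterior Normal(7/33, 42/55)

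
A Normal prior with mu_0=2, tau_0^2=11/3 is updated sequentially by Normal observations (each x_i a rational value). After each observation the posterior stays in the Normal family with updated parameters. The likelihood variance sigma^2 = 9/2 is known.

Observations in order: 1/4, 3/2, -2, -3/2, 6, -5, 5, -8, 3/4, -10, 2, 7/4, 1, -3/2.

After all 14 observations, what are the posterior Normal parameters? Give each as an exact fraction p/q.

obs 1: x=1/4 → posterior Normal(17/14, 99/49)
obs 2: x=3/2 → posterior Normal(185/142, 99/71)
obs 3: x=-2 → posterior Normal(97/186, 33/31)
obs 4: x=-3/2 → posterior Normal(31/230, 99/115)
obs 5: x=6 → posterior Normal(295/274, 99/137)
obs 6: x=-5 → posterior Normal(25/106, 33/53)
obs 7: x=5 → posterior Normal(295/362, 99/181)
obs 8: x=-8 → posterior Normal(-57/406, 99/203)
obs 9: x=3/4 → posterior Normal(-4/75, 11/25)
obs 10: x=-10 → posterior Normal(-232/247, 99/247)
obs 11: x=2 → posterior Normal(-188/269, 99/269)
obs 12: x=7/4 → posterior Normal(-299/582, 33/97)
obs 13: x=1 → posterior Normal(-255/626, 99/313)
obs 14: x=-3/2 → posterior Normal(-321/670, 99/335)

mu_0=-321/670, tau_0^2=99/335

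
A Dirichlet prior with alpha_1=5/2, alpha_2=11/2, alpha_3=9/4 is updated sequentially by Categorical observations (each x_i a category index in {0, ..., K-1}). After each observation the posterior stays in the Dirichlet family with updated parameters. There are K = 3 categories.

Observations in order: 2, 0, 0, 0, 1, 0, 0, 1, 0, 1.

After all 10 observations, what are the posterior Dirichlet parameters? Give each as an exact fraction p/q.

alpha_1=17/2, alpha_2=17/2, alpha_3=13/4

obs 1: x=2 → posterior Dirichlet(5/2, 11/2, 13/4)
obs 2: x=0 → posterior Dirichlet(7/2, 11/2, 13/4)
obs 3: x=0 → posterior Dirichlet(9/2, 11/2, 13/4)
obs 4: x=0 → posterior Dirichlet(11/2, 11/2, 13/4)
obs 5: x=1 → posterior Dirichlet(11/2, 13/2, 13/4)
obs 6: x=0 → posterior Dirichlet(13/2, 13/2, 13/4)
obs 7: x=0 → posterior Dirichlet(15/2, 13/2, 13/4)
obs 8: x=1 → posterior Dirichlet(15/2, 15/2, 13/4)
obs 9: x=0 → posterior Dirichlet(17/2, 15/2, 13/4)
obs 10: x=1 → posterior Dirichlet(17/2, 17/2, 13/4)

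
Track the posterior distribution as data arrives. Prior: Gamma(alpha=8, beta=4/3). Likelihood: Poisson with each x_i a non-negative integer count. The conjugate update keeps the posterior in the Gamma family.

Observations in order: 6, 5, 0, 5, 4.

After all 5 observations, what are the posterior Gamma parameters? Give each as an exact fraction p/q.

alpha=28, beta=19/3

obs 1: x=6 → posterior Gamma(14, 7/3)
obs 2: x=5 → posterior Gamma(19, 10/3)
obs 3: x=0 → posterior Gamma(19, 13/3)
obs 4: x=5 → posterior Gamma(24, 16/3)
obs 5: x=4 → posterior Gamma(28, 19/3)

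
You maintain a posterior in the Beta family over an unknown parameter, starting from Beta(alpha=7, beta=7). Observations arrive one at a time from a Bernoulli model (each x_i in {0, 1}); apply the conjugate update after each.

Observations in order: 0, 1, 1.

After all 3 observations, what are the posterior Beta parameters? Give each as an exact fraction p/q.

alpha=9, beta=8

obs 1: x=0 → posterior Beta(7, 8)
obs 2: x=1 → posterior Beta(8, 8)
obs 3: x=1 → posterior Beta(9, 8)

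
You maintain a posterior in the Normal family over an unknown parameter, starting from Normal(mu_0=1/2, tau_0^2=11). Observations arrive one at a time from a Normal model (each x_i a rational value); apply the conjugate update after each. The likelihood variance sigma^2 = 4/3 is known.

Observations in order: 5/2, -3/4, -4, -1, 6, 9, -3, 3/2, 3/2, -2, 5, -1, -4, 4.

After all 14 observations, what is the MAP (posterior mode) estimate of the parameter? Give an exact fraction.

obs 1: x=5/2 → posterior Normal(169/74, 44/37)
obs 2: x=-3/4 → posterior Normal(239/280, 22/35)
obs 3: x=-4 → posterior Normal(-289/412, 44/103)
obs 4: x=-1 → posterior Normal(-421/544, 11/34)
obs 5: x=6 → posterior Normal(371/676, 44/169)
obs 6: x=9 → posterior Normal(1559/808, 22/101)
obs 7: x=-3 → posterior Normal(1163/940, 44/235)
obs 8: x=3/2 → posterior Normal(1361/1072, 11/67)
obs 9: x=3/2 → posterior Normal(1559/1204, 44/301)
obs 10: x=-2 → posterior Normal(1295/1336, 22/167)
obs 11: x=5 → posterior Normal(1955/1468, 44/367)
obs 12: x=-1 → posterior Normal(1823/1600, 11/100)
obs 13: x=-4 → posterior Normal(1295/1732, 44/433)
obs 14: x=4 → posterior Normal(1823/1864, 22/233)

1823/1864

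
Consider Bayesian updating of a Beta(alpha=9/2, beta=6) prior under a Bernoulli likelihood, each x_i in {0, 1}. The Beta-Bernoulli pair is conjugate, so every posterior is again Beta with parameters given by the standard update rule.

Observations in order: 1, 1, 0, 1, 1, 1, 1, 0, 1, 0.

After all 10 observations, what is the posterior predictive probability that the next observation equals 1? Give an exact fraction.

obs 1: x=1 → posterior Beta(11/2, 6)
obs 2: x=1 → posterior Beta(13/2, 6)
obs 3: x=0 → posterior Beta(13/2, 7)
obs 4: x=1 → posterior Beta(15/2, 7)
obs 5: x=1 → posterior Beta(17/2, 7)
obs 6: x=1 → posterior Beta(19/2, 7)
obs 7: x=1 → posterior Beta(21/2, 7)
obs 8: x=0 → posterior Beta(21/2, 8)
obs 9: x=1 → posterior Beta(23/2, 8)
obs 10: x=0 → posterior Beta(23/2, 9)

23/41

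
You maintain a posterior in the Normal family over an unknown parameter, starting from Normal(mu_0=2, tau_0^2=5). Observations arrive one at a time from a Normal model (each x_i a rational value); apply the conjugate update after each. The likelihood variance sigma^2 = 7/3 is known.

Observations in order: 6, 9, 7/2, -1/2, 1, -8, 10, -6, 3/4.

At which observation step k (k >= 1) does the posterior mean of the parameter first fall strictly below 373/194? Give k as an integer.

k = 6

obs 1: x=6 → posterior Normal(52/11, 35/22)
obs 2: x=9 → posterior Normal(239/37, 35/37)
obs 3: x=7/2 → posterior Normal(583/104, 35/52)
obs 4: x=-1/2 → posterior Normal(284/67, 35/67)
obs 5: x=1 → posterior Normal(299/82, 35/82)
obs 6: x=-8 → posterior Normal(179/97, 35/97)
obs 7: x=10 → posterior Normal(47/16, 5/16)
obs 8: x=-6 → posterior Normal(239/127, 35/127)
obs 9: x=3/4 → posterior Normal(1001/568, 35/142)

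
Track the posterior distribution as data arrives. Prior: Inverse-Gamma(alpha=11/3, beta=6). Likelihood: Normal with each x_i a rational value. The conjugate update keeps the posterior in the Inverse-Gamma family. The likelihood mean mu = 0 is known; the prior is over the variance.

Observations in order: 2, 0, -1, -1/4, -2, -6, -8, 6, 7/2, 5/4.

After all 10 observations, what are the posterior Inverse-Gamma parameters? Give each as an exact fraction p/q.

obs 1: x=2 → posterior Inverse-Gamma(25/6, 8)
obs 2: x=0 → posterior Inverse-Gamma(14/3, 8)
obs 3: x=-1 → posterior Inverse-Gamma(31/6, 17/2)
obs 4: x=-1/4 → posterior Inverse-Gamma(17/3, 273/32)
obs 5: x=-2 → posterior Inverse-Gamma(37/6, 337/32)
obs 6: x=-6 → posterior Inverse-Gamma(20/3, 913/32)
obs 7: x=-8 → posterior Inverse-Gamma(43/6, 1937/32)
obs 8: x=6 → posterior Inverse-Gamma(23/3, 2513/32)
obs 9: x=7/2 → posterior Inverse-Gamma(49/6, 2709/32)
obs 10: x=5/4 → posterior Inverse-Gamma(26/3, 1367/16)

alpha=26/3, beta=1367/16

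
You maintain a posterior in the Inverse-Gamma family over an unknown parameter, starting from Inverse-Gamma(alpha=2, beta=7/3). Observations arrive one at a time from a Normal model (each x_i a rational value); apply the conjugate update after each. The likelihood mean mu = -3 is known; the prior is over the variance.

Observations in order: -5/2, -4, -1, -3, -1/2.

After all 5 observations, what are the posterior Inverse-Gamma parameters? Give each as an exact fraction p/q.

alpha=9/2, beta=97/12

obs 1: x=-5/2 → posterior Inverse-Gamma(5/2, 59/24)
obs 2: x=-4 → posterior Inverse-Gamma(3, 71/24)
obs 3: x=-1 → posterior Inverse-Gamma(7/2, 119/24)
obs 4: x=-3 → posterior Inverse-Gamma(4, 119/24)
obs 5: x=-1/2 → posterior Inverse-Gamma(9/2, 97/12)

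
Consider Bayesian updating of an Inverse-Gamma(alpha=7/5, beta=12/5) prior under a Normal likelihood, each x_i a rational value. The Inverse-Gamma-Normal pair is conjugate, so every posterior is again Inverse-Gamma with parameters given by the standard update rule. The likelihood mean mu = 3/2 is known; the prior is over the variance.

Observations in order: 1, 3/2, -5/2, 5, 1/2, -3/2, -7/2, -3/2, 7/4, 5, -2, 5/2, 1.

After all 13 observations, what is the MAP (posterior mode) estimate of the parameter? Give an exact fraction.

obs 1: x=1 → posterior Inverse-Gamma(19/10, 101/40)
obs 2: x=3/2 → posterior Inverse-Gamma(12/5, 101/40)
obs 3: x=-5/2 → posterior Inverse-Gamma(29/10, 421/40)
obs 4: x=5 → posterior Inverse-Gamma(17/5, 333/20)
obs 5: x=1/2 → posterior Inverse-Gamma(39/10, 343/20)
obs 6: x=-3/2 → posterior Inverse-Gamma(22/5, 433/20)
obs 7: x=-7/2 → posterior Inverse-Gamma(49/10, 683/20)
obs 8: x=-3/2 → posterior Inverse-Gamma(27/5, 773/20)
obs 9: x=7/4 → posterior Inverse-Gamma(59/10, 6189/160)
obs 10: x=5 → posterior Inverse-Gamma(32/5, 7169/160)
obs 11: x=-2 → posterior Inverse-Gamma(69/10, 8149/160)
obs 12: x=5/2 → posterior Inverse-Gamma(37/5, 8229/160)
obs 13: x=1 → posterior Inverse-Gamma(79/10, 8249/160)

8249/1424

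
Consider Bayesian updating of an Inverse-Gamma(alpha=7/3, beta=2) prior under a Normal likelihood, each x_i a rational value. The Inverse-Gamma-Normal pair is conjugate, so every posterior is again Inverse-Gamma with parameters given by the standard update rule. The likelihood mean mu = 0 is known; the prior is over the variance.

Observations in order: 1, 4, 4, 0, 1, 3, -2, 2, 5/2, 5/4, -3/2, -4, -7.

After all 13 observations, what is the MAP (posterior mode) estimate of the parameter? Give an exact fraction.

obs 1: x=1 → posterior Inverse-Gamma(17/6, 5/2)
obs 2: x=4 → posterior Inverse-Gamma(10/3, 21/2)
obs 3: x=4 → posterior Inverse-Gamma(23/6, 37/2)
obs 4: x=0 → posterior Inverse-Gamma(13/3, 37/2)
obs 5: x=1 → posterior Inverse-Gamma(29/6, 19)
obs 6: x=3 → posterior Inverse-Gamma(16/3, 47/2)
obs 7: x=-2 → posterior Inverse-Gamma(35/6, 51/2)
obs 8: x=2 → posterior Inverse-Gamma(19/3, 55/2)
obs 9: x=5/2 → posterior Inverse-Gamma(41/6, 245/8)
obs 10: x=5/4 → posterior Inverse-Gamma(22/3, 1005/32)
obs 11: x=-3/2 → posterior Inverse-Gamma(47/6, 1041/32)
obs 12: x=-4 → posterior Inverse-Gamma(25/3, 1297/32)
obs 13: x=-7 → posterior Inverse-Gamma(53/6, 2081/32)

6243/944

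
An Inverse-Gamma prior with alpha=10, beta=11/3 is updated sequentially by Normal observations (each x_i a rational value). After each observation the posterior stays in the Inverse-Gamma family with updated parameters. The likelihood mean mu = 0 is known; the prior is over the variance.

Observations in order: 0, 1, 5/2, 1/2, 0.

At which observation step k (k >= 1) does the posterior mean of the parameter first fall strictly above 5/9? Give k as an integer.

obs 1: x=0 → posterior Inverse-Gamma(21/2, 11/3)
obs 2: x=1 → posterior Inverse-Gamma(11, 25/6)
obs 3: x=5/2 → posterior Inverse-Gamma(23/2, 175/24)
obs 4: x=1/2 → posterior Inverse-Gamma(12, 89/12)
obs 5: x=0 → posterior Inverse-Gamma(25/2, 89/12)

k = 3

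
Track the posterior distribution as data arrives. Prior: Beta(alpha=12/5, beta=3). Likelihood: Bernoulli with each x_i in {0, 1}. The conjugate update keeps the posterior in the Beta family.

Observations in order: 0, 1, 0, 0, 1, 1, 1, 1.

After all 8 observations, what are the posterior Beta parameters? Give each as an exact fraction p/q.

alpha=37/5, beta=6

obs 1: x=0 → posterior Beta(12/5, 4)
obs 2: x=1 → posterior Beta(17/5, 4)
obs 3: x=0 → posterior Beta(17/5, 5)
obs 4: x=0 → posterior Beta(17/5, 6)
obs 5: x=1 → posterior Beta(22/5, 6)
obs 6: x=1 → posterior Beta(27/5, 6)
obs 7: x=1 → posterior Beta(32/5, 6)
obs 8: x=1 → posterior Beta(37/5, 6)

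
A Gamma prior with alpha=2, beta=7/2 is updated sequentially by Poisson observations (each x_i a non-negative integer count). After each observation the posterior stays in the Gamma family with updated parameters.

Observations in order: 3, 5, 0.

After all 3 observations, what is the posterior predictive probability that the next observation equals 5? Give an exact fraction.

obs 1: x=3 → posterior Gamma(5, 9/2)
obs 2: x=5 → posterior Gamma(10, 11/2)
obs 3: x=0 → posterior Gamma(10, 13/2)

8831766421814336/437893890380859375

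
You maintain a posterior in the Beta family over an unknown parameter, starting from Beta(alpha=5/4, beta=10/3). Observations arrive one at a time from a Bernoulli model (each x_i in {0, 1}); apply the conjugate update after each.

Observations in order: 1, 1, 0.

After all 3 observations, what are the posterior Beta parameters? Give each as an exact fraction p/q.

obs 1: x=1 → posterior Beta(9/4, 10/3)
obs 2: x=1 → posterior Beta(13/4, 10/3)
obs 3: x=0 → posterior Beta(13/4, 13/3)

alpha=13/4, beta=13/3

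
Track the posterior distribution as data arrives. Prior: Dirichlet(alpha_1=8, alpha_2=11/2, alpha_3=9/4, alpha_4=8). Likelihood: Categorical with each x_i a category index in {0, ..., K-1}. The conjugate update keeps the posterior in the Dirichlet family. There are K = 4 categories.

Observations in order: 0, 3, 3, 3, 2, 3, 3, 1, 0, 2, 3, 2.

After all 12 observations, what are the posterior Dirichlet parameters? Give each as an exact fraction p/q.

obs 1: x=0 → posterior Dirichlet(9, 11/2, 9/4, 8)
obs 2: x=3 → posterior Dirichlet(9, 11/2, 9/4, 9)
obs 3: x=3 → posterior Dirichlet(9, 11/2, 9/4, 10)
obs 4: x=3 → posterior Dirichlet(9, 11/2, 9/4, 11)
obs 5: x=2 → posterior Dirichlet(9, 11/2, 13/4, 11)
obs 6: x=3 → posterior Dirichlet(9, 11/2, 13/4, 12)
obs 7: x=3 → posterior Dirichlet(9, 11/2, 13/4, 13)
obs 8: x=1 → posterior Dirichlet(9, 13/2, 13/4, 13)
obs 9: x=0 → posterior Dirichlet(10, 13/2, 13/4, 13)
obs 10: x=2 → posterior Dirichlet(10, 13/2, 17/4, 13)
obs 11: x=3 → posterior Dirichlet(10, 13/2, 17/4, 14)
obs 12: x=2 → posterior Dirichlet(10, 13/2, 21/4, 14)

alpha_1=10, alpha_2=13/2, alpha_3=21/4, alpha_4=14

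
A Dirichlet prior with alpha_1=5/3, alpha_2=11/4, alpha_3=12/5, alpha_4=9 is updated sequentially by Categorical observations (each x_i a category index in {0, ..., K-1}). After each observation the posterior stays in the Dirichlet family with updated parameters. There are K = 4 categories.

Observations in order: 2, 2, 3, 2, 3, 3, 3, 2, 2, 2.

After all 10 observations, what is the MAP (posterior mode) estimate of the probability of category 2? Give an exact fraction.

444/1309

obs 1: x=2 → posterior Dirichlet(5/3, 11/4, 17/5, 9)
obs 2: x=2 → posterior Dirichlet(5/3, 11/4, 22/5, 9)
obs 3: x=3 → posterior Dirichlet(5/3, 11/4, 22/5, 10)
obs 4: x=2 → posterior Dirichlet(5/3, 11/4, 27/5, 10)
obs 5: x=3 → posterior Dirichlet(5/3, 11/4, 27/5, 11)
obs 6: x=3 → posterior Dirichlet(5/3, 11/4, 27/5, 12)
obs 7: x=3 → posterior Dirichlet(5/3, 11/4, 27/5, 13)
obs 8: x=2 → posterior Dirichlet(5/3, 11/4, 32/5, 13)
obs 9: x=2 → posterior Dirichlet(5/3, 11/4, 37/5, 13)
obs 10: x=2 → posterior Dirichlet(5/3, 11/4, 42/5, 13)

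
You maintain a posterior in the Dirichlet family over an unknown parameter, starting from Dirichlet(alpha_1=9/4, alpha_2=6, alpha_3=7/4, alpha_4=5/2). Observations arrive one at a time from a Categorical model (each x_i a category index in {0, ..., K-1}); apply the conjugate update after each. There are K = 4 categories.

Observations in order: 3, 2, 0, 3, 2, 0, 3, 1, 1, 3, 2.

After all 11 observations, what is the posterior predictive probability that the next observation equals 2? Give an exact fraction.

19/94

obs 1: x=3 → posterior Dirichlet(9/4, 6, 7/4, 7/2)
obs 2: x=2 → posterior Dirichlet(9/4, 6, 11/4, 7/2)
obs 3: x=0 → posterior Dirichlet(13/4, 6, 11/4, 7/2)
obs 4: x=3 → posterior Dirichlet(13/4, 6, 11/4, 9/2)
obs 5: x=2 → posterior Dirichlet(13/4, 6, 15/4, 9/2)
obs 6: x=0 → posterior Dirichlet(17/4, 6, 15/4, 9/2)
obs 7: x=3 → posterior Dirichlet(17/4, 6, 15/4, 11/2)
obs 8: x=1 → posterior Dirichlet(17/4, 7, 15/4, 11/2)
obs 9: x=1 → posterior Dirichlet(17/4, 8, 15/4, 11/2)
obs 10: x=3 → posterior Dirichlet(17/4, 8, 15/4, 13/2)
obs 11: x=2 → posterior Dirichlet(17/4, 8, 19/4, 13/2)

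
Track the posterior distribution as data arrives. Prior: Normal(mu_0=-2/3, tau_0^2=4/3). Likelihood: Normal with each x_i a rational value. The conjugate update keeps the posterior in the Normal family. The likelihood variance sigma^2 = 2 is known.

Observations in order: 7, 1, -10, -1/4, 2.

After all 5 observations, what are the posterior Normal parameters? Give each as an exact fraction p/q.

mu_0=-5/26, tau_0^2=4/13

obs 1: x=7 → posterior Normal(12/5, 4/5)
obs 2: x=1 → posterior Normal(2, 4/7)
obs 3: x=-10 → posterior Normal(-2/3, 4/9)
obs 4: x=-1/4 → posterior Normal(-13/22, 4/11)
obs 5: x=2 → posterior Normal(-5/26, 4/13)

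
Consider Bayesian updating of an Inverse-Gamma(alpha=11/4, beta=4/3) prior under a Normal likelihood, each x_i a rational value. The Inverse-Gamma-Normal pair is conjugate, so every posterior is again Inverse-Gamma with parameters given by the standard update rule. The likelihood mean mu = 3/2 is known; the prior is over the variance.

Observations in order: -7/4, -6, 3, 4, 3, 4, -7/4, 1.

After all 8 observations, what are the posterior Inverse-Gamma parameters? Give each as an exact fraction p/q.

obs 1: x=-7/4 → posterior Inverse-Gamma(13/4, 635/96)
obs 2: x=-6 → posterior Inverse-Gamma(15/4, 3335/96)
obs 3: x=3 → posterior Inverse-Gamma(17/4, 3443/96)
obs 4: x=4 → posterior Inverse-Gamma(19/4, 3743/96)
obs 5: x=3 → posterior Inverse-Gamma(21/4, 3851/96)
obs 6: x=4 → posterior Inverse-Gamma(23/4, 4151/96)
obs 7: x=-7/4 → posterior Inverse-Gamma(25/4, 2329/48)
obs 8: x=1 → posterior Inverse-Gamma(27/4, 2335/48)

alpha=27/4, beta=2335/48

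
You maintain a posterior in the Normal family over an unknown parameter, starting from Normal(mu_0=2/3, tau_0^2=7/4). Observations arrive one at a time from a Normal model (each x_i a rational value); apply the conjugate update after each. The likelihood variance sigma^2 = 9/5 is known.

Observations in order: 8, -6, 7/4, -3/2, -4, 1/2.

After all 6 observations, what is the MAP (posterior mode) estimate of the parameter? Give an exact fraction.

-79/984

obs 1: x=8 → posterior Normal(304/71, 63/71)
obs 2: x=-6 → posterior Normal(47/53, 63/106)
obs 3: x=7/4 → posterior Normal(207/188, 21/47)
obs 4: x=-3/2 → posterior Normal(411/704, 63/176)
obs 5: x=-4 → posterior Normal(-149/844, 63/211)
obs 6: x=1/2 → posterior Normal(-79/984, 21/82)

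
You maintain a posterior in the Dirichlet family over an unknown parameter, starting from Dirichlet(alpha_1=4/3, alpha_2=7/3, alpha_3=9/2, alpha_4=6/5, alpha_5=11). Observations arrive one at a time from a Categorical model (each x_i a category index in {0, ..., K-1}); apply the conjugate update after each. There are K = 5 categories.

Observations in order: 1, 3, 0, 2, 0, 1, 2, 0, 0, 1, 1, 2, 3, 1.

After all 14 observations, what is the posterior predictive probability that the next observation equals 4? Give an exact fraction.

obs 1: x=1 → posterior Dirichlet(4/3, 10/3, 9/2, 6/5, 11)
obs 2: x=3 → posterior Dirichlet(4/3, 10/3, 9/2, 11/5, 11)
obs 3: x=0 → posterior Dirichlet(7/3, 10/3, 9/2, 11/5, 11)
obs 4: x=2 → posterior Dirichlet(7/3, 10/3, 11/2, 11/5, 11)
obs 5: x=0 → posterior Dirichlet(10/3, 10/3, 11/2, 11/5, 11)
obs 6: x=1 → posterior Dirichlet(10/3, 13/3, 11/2, 11/5, 11)
obs 7: x=2 → posterior Dirichlet(10/3, 13/3, 13/2, 11/5, 11)
obs 8: x=0 → posterior Dirichlet(13/3, 13/3, 13/2, 11/5, 11)
obs 9: x=0 → posterior Dirichlet(16/3, 13/3, 13/2, 11/5, 11)
obs 10: x=1 → posterior Dirichlet(16/3, 16/3, 13/2, 11/5, 11)
obs 11: x=1 → posterior Dirichlet(16/3, 19/3, 13/2, 11/5, 11)
obs 12: x=2 → posterior Dirichlet(16/3, 19/3, 15/2, 11/5, 11)
obs 13: x=3 → posterior Dirichlet(16/3, 19/3, 15/2, 16/5, 11)
obs 14: x=1 → posterior Dirichlet(16/3, 22/3, 15/2, 16/5, 11)

330/1031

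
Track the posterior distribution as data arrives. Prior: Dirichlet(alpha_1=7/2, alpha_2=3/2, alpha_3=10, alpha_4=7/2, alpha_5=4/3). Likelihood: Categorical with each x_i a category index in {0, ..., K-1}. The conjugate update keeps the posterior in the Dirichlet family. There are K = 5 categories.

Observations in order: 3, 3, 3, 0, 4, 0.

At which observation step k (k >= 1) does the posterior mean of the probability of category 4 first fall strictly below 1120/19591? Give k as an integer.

k = 4

obs 1: x=3 → posterior Dirichlet(7/2, 3/2, 10, 9/2, 4/3)
obs 2: x=3 → posterior Dirichlet(7/2, 3/2, 10, 11/2, 4/3)
obs 3: x=3 → posterior Dirichlet(7/2, 3/2, 10, 13/2, 4/3)
obs 4: x=0 → posterior Dirichlet(9/2, 3/2, 10, 13/2, 4/3)
obs 5: x=4 → posterior Dirichlet(9/2, 3/2, 10, 13/2, 7/3)
obs 6: x=0 → posterior Dirichlet(11/2, 3/2, 10, 13/2, 7/3)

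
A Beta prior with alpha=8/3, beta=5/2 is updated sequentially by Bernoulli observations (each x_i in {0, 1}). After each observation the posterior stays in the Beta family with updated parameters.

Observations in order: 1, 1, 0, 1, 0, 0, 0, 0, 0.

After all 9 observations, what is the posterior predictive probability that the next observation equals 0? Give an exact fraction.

obs 1: x=1 → posterior Beta(11/3, 5/2)
obs 2: x=1 → posterior Beta(14/3, 5/2)
obs 3: x=0 → posterior Beta(14/3, 7/2)
obs 4: x=1 → posterior Beta(17/3, 7/2)
obs 5: x=0 → posterior Beta(17/3, 9/2)
obs 6: x=0 → posterior Beta(17/3, 11/2)
obs 7: x=0 → posterior Beta(17/3, 13/2)
obs 8: x=0 → posterior Beta(17/3, 15/2)
obs 9: x=0 → posterior Beta(17/3, 17/2)

3/5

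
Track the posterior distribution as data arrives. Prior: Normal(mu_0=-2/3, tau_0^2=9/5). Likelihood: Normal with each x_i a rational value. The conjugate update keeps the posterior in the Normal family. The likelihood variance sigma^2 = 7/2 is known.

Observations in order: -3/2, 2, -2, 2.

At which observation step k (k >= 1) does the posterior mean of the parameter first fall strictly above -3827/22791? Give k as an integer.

k = 4

obs 1: x=-3/2 → posterior Normal(-151/159, 63/53)
obs 2: x=2 → posterior Normal(-43/213, 63/71)
obs 3: x=-2 → posterior Normal(-151/267, 63/89)
obs 4: x=2 → posterior Normal(-43/321, 63/107)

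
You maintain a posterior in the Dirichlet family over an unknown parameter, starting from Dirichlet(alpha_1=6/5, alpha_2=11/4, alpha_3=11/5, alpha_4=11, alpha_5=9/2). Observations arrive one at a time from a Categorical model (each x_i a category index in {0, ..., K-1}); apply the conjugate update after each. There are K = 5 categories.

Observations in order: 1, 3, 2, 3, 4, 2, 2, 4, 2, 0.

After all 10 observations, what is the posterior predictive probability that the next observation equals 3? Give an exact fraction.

obs 1: x=1 → posterior Dirichlet(6/5, 15/4, 11/5, 11, 9/2)
obs 2: x=3 → posterior Dirichlet(6/5, 15/4, 11/5, 12, 9/2)
obs 3: x=2 → posterior Dirichlet(6/5, 15/4, 16/5, 12, 9/2)
obs 4: x=3 → posterior Dirichlet(6/5, 15/4, 16/5, 13, 9/2)
obs 5: x=4 → posterior Dirichlet(6/5, 15/4, 16/5, 13, 11/2)
obs 6: x=2 → posterior Dirichlet(6/5, 15/4, 21/5, 13, 11/2)
obs 7: x=2 → posterior Dirichlet(6/5, 15/4, 26/5, 13, 11/2)
obs 8: x=4 → posterior Dirichlet(6/5, 15/4, 26/5, 13, 13/2)
obs 9: x=2 → posterior Dirichlet(6/5, 15/4, 31/5, 13, 13/2)
obs 10: x=0 → posterior Dirichlet(11/5, 15/4, 31/5, 13, 13/2)

260/633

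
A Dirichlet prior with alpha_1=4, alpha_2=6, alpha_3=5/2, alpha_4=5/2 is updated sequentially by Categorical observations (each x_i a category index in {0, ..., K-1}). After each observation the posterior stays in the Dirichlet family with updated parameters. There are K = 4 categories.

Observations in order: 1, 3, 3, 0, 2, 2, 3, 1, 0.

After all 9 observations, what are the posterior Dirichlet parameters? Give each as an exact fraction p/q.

obs 1: x=1 → posterior Dirichlet(4, 7, 5/2, 5/2)
obs 2: x=3 → posterior Dirichlet(4, 7, 5/2, 7/2)
obs 3: x=3 → posterior Dirichlet(4, 7, 5/2, 9/2)
obs 4: x=0 → posterior Dirichlet(5, 7, 5/2, 9/2)
obs 5: x=2 → posterior Dirichlet(5, 7, 7/2, 9/2)
obs 6: x=2 → posterior Dirichlet(5, 7, 9/2, 9/2)
obs 7: x=3 → posterior Dirichlet(5, 7, 9/2, 11/2)
obs 8: x=1 → posterior Dirichlet(5, 8, 9/2, 11/2)
obs 9: x=0 → posterior Dirichlet(6, 8, 9/2, 11/2)

alpha_1=6, alpha_2=8, alpha_3=9/2, alpha_4=11/2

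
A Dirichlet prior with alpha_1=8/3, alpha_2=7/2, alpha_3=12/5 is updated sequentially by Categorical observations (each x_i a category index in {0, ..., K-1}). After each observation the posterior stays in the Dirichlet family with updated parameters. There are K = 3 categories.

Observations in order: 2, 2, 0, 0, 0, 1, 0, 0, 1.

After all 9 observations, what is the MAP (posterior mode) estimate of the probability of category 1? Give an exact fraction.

obs 1: x=2 → posterior Dirichlet(8/3, 7/2, 17/5)
obs 2: x=2 → posterior Dirichlet(8/3, 7/2, 22/5)
obs 3: x=0 → posterior Dirichlet(11/3, 7/2, 22/5)
obs 4: x=0 → posterior Dirichlet(14/3, 7/2, 22/5)
obs 5: x=0 → posterior Dirichlet(17/3, 7/2, 22/5)
obs 6: x=1 → posterior Dirichlet(17/3, 9/2, 22/5)
obs 7: x=0 → posterior Dirichlet(20/3, 9/2, 22/5)
obs 8: x=0 → posterior Dirichlet(23/3, 9/2, 22/5)
obs 9: x=1 → posterior Dirichlet(23/3, 11/2, 22/5)

135/437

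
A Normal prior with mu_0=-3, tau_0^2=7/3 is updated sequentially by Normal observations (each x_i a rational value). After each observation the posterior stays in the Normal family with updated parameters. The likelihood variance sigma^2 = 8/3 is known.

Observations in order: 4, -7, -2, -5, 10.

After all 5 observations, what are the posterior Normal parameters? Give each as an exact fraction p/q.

mu_0=-24/43, tau_0^2=56/129

obs 1: x=4 → posterior Normal(4/15, 56/45)
obs 2: x=-7 → posterior Normal(-45/22, 28/33)
obs 3: x=-2 → posterior Normal(-59/29, 56/87)
obs 4: x=-5 → posterior Normal(-47/18, 14/27)
obs 5: x=10 → posterior Normal(-24/43, 56/129)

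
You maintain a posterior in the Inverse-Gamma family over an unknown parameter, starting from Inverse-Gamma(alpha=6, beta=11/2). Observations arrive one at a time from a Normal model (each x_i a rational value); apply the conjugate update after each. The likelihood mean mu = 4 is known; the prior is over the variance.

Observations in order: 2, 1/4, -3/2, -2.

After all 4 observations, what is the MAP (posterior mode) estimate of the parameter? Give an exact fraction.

1525/288

obs 1: x=2 → posterior Inverse-Gamma(13/2, 15/2)
obs 2: x=1/4 → posterior Inverse-Gamma(7, 465/32)
obs 3: x=-3/2 → posterior Inverse-Gamma(15/2, 949/32)
obs 4: x=-2 → posterior Inverse-Gamma(8, 1525/32)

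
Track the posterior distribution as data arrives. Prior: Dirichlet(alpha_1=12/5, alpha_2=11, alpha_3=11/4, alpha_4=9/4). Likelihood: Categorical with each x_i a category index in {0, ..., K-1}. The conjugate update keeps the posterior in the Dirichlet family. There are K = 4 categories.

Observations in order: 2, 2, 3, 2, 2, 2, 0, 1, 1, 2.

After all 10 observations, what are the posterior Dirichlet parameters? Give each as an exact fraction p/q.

obs 1: x=2 → posterior Dirichlet(12/5, 11, 15/4, 9/4)
obs 2: x=2 → posterior Dirichlet(12/5, 11, 19/4, 9/4)
obs 3: x=3 → posterior Dirichlet(12/5, 11, 19/4, 13/4)
obs 4: x=2 → posterior Dirichlet(12/5, 11, 23/4, 13/4)
obs 5: x=2 → posterior Dirichlet(12/5, 11, 27/4, 13/4)
obs 6: x=2 → posterior Dirichlet(12/5, 11, 31/4, 13/4)
obs 7: x=0 → posterior Dirichlet(17/5, 11, 31/4, 13/4)
obs 8: x=1 → posterior Dirichlet(17/5, 12, 31/4, 13/4)
obs 9: x=1 → posterior Dirichlet(17/5, 13, 31/4, 13/4)
obs 10: x=2 → posterior Dirichlet(17/5, 13, 35/4, 13/4)

alpha_1=17/5, alpha_2=13, alpha_3=35/4, alpha_4=13/4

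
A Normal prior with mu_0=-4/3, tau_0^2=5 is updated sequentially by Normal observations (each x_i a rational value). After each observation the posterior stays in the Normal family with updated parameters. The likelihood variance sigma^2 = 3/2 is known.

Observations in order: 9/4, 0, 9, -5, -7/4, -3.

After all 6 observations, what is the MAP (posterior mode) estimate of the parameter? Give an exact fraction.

obs 1: x=9/4 → posterior Normal(37/26, 15/13)
obs 2: x=0 → posterior Normal(37/46, 15/23)
obs 3: x=9 → posterior Normal(217/66, 5/11)
obs 4: x=-5 → posterior Normal(117/86, 15/43)
obs 5: x=-7/4 → posterior Normal(41/53, 15/53)
obs 6: x=-3 → posterior Normal(11/63, 5/21)

11/63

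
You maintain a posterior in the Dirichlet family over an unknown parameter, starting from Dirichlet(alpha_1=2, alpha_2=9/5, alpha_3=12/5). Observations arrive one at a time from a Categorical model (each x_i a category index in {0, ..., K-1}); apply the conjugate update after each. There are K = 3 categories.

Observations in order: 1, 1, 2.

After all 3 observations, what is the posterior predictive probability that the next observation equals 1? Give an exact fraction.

obs 1: x=1 → posterior Dirichlet(2, 14/5, 12/5)
obs 2: x=1 → posterior Dirichlet(2, 19/5, 12/5)
obs 3: x=2 → posterior Dirichlet(2, 19/5, 17/5)

19/46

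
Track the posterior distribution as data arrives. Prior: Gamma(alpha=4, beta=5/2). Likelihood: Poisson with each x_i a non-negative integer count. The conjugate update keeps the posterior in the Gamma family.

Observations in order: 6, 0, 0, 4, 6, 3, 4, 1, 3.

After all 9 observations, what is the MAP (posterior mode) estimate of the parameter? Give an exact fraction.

obs 1: x=6 → posterior Gamma(10, 7/2)
obs 2: x=0 → posterior Gamma(10, 9/2)
obs 3: x=0 → posterior Gamma(10, 11/2)
obs 4: x=4 → posterior Gamma(14, 13/2)
obs 5: x=6 → posterior Gamma(20, 15/2)
obs 6: x=3 → posterior Gamma(23, 17/2)
obs 7: x=4 → posterior Gamma(27, 19/2)
obs 8: x=1 → posterior Gamma(28, 21/2)
obs 9: x=3 → posterior Gamma(31, 23/2)

60/23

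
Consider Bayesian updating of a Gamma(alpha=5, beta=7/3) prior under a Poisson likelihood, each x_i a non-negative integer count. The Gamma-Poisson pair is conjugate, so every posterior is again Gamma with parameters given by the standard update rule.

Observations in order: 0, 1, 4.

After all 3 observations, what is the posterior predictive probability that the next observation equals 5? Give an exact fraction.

534897013750235136/15181127029874798299

obs 1: x=0 → posterior Gamma(5, 10/3)
obs 2: x=1 → posterior Gamma(6, 13/3)
obs 3: x=4 → posterior Gamma(10, 16/3)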